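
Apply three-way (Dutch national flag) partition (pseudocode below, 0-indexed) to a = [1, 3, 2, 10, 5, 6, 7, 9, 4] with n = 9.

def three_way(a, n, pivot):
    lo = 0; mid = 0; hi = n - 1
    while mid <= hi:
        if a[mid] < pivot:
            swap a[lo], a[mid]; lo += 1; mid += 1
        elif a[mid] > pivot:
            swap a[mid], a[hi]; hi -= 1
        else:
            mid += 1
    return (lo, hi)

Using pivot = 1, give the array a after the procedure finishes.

lo=0 mid=0 hi=8
1=1: mid=1
3>1: swap(1,8), hi=7 ⇒ [1, 4, 2, 10, 5, 6, 7, 9, 3]
4>1: swap(1,7), hi=6 ⇒ [1, 9, 2, 10, 5, 6, 7, 4, 3]
9>1: swap(1,6), hi=5 ⇒ [1, 7, 2, 10, 5, 6, 9, 4, 3]
7>1: swap(1,5), hi=4 ⇒ [1, 6, 2, 10, 5, 7, 9, 4, 3]
6>1: swap(1,4), hi=3 ⇒ [1, 5, 2, 10, 6, 7, 9, 4, 3]
5>1: swap(1,3), hi=2 ⇒ [1, 10, 2, 5, 6, 7, 9, 4, 3]
10>1: swap(1,2), hi=1 ⇒ [1, 2, 10, 5, 6, 7, 9, 4, 3]
2>1: swap(1,1), hi=0 ⇒ [1, 2, 10, 5, 6, 7, 9, 4, 3]
done. lo=0 hi=0; a=[1, 2, 10, 5, 6, 7, 9, 4, 3]

[1, 2, 10, 5, 6, 7, 9, 4, 3]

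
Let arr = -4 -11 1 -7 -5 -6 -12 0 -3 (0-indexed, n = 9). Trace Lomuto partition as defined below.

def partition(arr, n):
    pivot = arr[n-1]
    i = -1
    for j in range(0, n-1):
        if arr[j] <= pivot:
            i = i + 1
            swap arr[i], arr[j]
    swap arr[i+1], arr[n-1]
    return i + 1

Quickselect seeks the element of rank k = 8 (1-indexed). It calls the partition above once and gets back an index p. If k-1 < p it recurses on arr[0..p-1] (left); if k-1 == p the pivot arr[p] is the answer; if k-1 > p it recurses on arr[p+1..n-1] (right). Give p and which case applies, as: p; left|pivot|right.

pivot=-3, i=-1
j=0: -4≤-3, i=0, swap(0,0) ⇒ -4 -11 1 -7 -5 -6 -12 0 -3
j=1: -11≤-3, i=1, swap(1,1) ⇒ -4 -11 1 -7 -5 -6 -12 0 -3
j=2: 1>-3, skip
j=3: -7≤-3, i=2, swap(2,3) ⇒ -4 -11 -7 1 -5 -6 -12 0 -3
j=4: -5≤-3, i=3, swap(3,4) ⇒ -4 -11 -7 -5 1 -6 -12 0 -3
j=5: -6≤-3, i=4, swap(4,5) ⇒ -4 -11 -7 -5 -6 1 -12 0 -3
j=6: -12≤-3, i=5, swap(5,6) ⇒ -4 -11 -7 -5 -6 -12 1 0 -3
j=7: 0>-3, skip
swap(6,8) ⇒ -4 -11 -7 -5 -6 -12 -3 0 1; return 6
p = 6; k-1 = 7 > 6 ⇒ right

6; right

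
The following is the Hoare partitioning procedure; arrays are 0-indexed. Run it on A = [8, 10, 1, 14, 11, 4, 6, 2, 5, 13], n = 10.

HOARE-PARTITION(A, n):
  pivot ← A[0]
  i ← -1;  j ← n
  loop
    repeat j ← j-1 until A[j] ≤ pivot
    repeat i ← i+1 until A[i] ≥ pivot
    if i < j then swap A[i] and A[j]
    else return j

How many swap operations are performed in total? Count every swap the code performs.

4

pivot = A[0] = 8; i = -1, j = 10
j→8 (A[8]=5≤8), i→0 (A[0]=8≥8); i<j, swap → [5, 10, 1, 14, 11, 4, 6, 2, 8, 13]
j→7 (A[7]=2≤8), i→1 (A[1]=10≥8); i<j, swap → [5, 2, 1, 14, 11, 4, 6, 10, 8, 13]
j→6 (A[6]=6≤8), i→3 (A[3]=14≥8); i<j, swap → [5, 2, 1, 6, 11, 4, 14, 10, 8, 13]
j→5 (A[5]=4≤8), i→4 (A[4]=11≥8); i<j, swap → [5, 2, 1, 6, 4, 11, 14, 10, 8, 13]
j→4, i→5; i≥j, return j=4. A = [5, 2, 1, 6, 4, 11, 14, 10, 8, 13]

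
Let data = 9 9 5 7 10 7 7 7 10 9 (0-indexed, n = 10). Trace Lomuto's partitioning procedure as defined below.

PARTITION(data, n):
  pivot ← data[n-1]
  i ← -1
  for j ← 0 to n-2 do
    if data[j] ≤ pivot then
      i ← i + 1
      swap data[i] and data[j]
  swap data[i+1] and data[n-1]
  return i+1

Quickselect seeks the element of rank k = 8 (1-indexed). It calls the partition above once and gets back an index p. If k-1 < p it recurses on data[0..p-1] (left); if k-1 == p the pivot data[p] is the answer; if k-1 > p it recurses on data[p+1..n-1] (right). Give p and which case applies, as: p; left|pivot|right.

7; pivot

pivot=9, i=-1
j=0: 9≤9, i=0, swap(0,0) ⇒ 9 9 5 7 10 7 7 7 10 9
j=1: 9≤9, i=1, swap(1,1) ⇒ 9 9 5 7 10 7 7 7 10 9
j=2: 5≤9, i=2, swap(2,2) ⇒ 9 9 5 7 10 7 7 7 10 9
j=3: 7≤9, i=3, swap(3,3) ⇒ 9 9 5 7 10 7 7 7 10 9
j=4: 10>9, skip
j=5: 7≤9, i=4, swap(4,5) ⇒ 9 9 5 7 7 10 7 7 10 9
j=6: 7≤9, i=5, swap(5,6) ⇒ 9 9 5 7 7 7 10 7 10 9
j=7: 7≤9, i=6, swap(6,7) ⇒ 9 9 5 7 7 7 7 10 10 9
j=8: 10>9, skip
swap(7,9) ⇒ 9 9 5 7 7 7 7 9 10 10; return 7
p = 7; k-1 = 7 == 7 ⇒ pivot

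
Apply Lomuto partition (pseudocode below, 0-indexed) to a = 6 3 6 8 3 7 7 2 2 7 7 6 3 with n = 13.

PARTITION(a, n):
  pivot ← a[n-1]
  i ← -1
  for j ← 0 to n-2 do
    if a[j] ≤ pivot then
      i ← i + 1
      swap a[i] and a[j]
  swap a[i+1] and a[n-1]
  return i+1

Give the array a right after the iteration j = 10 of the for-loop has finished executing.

pivot = a[12] = 3; i = -1
j=0: a[0]=6 > 3 → no swap
j=1: a[1]=3 ≤ 3 → i=0, swap a[0],a[1] → 3 6 6 8 3 7 7 2 2 7 7 6 3
j=2: a[2]=6 > 3 → no swap
j=3: a[3]=8 > 3 → no swap
j=4: a[4]=3 ≤ 3 → i=1, swap a[1],a[4] → 3 3 6 8 6 7 7 2 2 7 7 6 3
j=5: a[5]=7 > 3 → no swap
j=6: a[6]=7 > 3 → no swap
j=7: a[7]=2 ≤ 3 → i=2, swap a[2],a[7] → 3 3 2 8 6 7 7 6 2 7 7 6 3
j=8: a[8]=2 ≤ 3 → i=3, swap a[3],a[8] → 3 3 2 2 6 7 7 6 8 7 7 6 3
j=9: a[9]=7 > 3 → no swap
j=10: a[10]=7 > 3 → no swap
(after j=10) a = 3 3 2 2 6 7 7 6 8 7 7 6 3

3 3 2 2 6 7 7 6 8 7 7 6 3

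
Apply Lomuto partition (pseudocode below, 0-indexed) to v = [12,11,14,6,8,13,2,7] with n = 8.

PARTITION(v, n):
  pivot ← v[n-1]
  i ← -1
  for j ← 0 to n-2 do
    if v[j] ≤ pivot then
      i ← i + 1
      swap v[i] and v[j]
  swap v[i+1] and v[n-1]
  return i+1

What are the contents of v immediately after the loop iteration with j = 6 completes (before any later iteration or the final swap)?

[6,2,14,12,8,13,11,7]

pivot = v[7] = 7; i = -1
j=0: v[0]=12 > 7 → no swap
j=1: v[1]=11 > 7 → no swap
j=2: v[2]=14 > 7 → no swap
j=3: v[3]=6 ≤ 7 → i=0, swap v[0],v[3] → [6,11,14,12,8,13,2,7]
j=4: v[4]=8 > 7 → no swap
j=5: v[5]=13 > 7 → no swap
j=6: v[6]=2 ≤ 7 → i=1, swap v[1],v[6] → [6,2,14,12,8,13,11,7]
(after j=6) v = [6,2,14,12,8,13,11,7]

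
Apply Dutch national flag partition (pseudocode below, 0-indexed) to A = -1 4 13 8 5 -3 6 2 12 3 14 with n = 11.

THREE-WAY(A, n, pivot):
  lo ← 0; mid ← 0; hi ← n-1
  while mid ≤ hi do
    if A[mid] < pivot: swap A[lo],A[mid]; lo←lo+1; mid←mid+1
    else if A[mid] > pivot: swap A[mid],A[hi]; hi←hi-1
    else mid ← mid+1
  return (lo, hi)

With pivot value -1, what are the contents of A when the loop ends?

-3 -1 8 5 13 6 2 12 3 14 4

lo=0 mid=0 hi=10
-1=-1: mid=1
4>-1: swap(1,10), hi=9 ⇒ -1 14 13 8 5 -3 6 2 12 3 4
14>-1: swap(1,9), hi=8 ⇒ -1 3 13 8 5 -3 6 2 12 14 4
3>-1: swap(1,8), hi=7 ⇒ -1 12 13 8 5 -3 6 2 3 14 4
12>-1: swap(1,7), hi=6 ⇒ -1 2 13 8 5 -3 6 12 3 14 4
2>-1: swap(1,6), hi=5 ⇒ -1 6 13 8 5 -3 2 12 3 14 4
6>-1: swap(1,5), hi=4 ⇒ -1 -3 13 8 5 6 2 12 3 14 4
-3<-1: swap(0,1), lo=1 mid=2 ⇒ -3 -1 13 8 5 6 2 12 3 14 4
13>-1: swap(2,4), hi=3 ⇒ -3 -1 5 8 13 6 2 12 3 14 4
5>-1: swap(2,3), hi=2 ⇒ -3 -1 8 5 13 6 2 12 3 14 4
8>-1: swap(2,2), hi=1 ⇒ -3 -1 8 5 13 6 2 12 3 14 4
done. lo=1 hi=1; A=-3 -1 8 5 13 6 2 12 3 14 4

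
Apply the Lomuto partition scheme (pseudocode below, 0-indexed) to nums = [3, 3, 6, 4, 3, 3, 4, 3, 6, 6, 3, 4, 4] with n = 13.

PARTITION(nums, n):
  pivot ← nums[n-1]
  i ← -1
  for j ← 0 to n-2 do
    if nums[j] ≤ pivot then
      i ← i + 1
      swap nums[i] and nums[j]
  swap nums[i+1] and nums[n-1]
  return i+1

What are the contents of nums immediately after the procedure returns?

[3, 3, 4, 3, 3, 4, 3, 3, 4, 4, 6, 6, 6]

pivot=4, i=-1
j=0: 3≤4, i=0, swap(0,0) ⇒ [3, 3, 6, 4, 3, 3, 4, 3, 6, 6, 3, 4, 4]
j=1: 3≤4, i=1, swap(1,1) ⇒ [3, 3, 6, 4, 3, 3, 4, 3, 6, 6, 3, 4, 4]
j=2: 6>4, skip
j=3: 4≤4, i=2, swap(2,3) ⇒ [3, 3, 4, 6, 3, 3, 4, 3, 6, 6, 3, 4, 4]
j=4: 3≤4, i=3, swap(3,4) ⇒ [3, 3, 4, 3, 6, 3, 4, 3, 6, 6, 3, 4, 4]
j=5: 3≤4, i=4, swap(4,5) ⇒ [3, 3, 4, 3, 3, 6, 4, 3, 6, 6, 3, 4, 4]
j=6: 4≤4, i=5, swap(5,6) ⇒ [3, 3, 4, 3, 3, 4, 6, 3, 6, 6, 3, 4, 4]
j=7: 3≤4, i=6, swap(6,7) ⇒ [3, 3, 4, 3, 3, 4, 3, 6, 6, 6, 3, 4, 4]
j=8: 6>4, skip
j=9: 6>4, skip
j=10: 3≤4, i=7, swap(7,10) ⇒ [3, 3, 4, 3, 3, 4, 3, 3, 6, 6, 6, 4, 4]
j=11: 4≤4, i=8, swap(8,11) ⇒ [3, 3, 4, 3, 3, 4, 3, 3, 4, 6, 6, 6, 4]
swap(9,12) ⇒ [3, 3, 4, 3, 3, 4, 3, 3, 4, 4, 6, 6, 6]; return 9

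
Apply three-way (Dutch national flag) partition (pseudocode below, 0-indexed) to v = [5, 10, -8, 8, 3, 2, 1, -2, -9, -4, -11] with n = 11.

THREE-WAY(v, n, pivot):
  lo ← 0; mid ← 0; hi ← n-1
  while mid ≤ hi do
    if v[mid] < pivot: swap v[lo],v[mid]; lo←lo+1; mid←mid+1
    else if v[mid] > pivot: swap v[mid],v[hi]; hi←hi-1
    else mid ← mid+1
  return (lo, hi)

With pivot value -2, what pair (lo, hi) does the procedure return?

lo=0 mid=0 hi=10
5>-2: swap(0,10), hi=9 ⇒ [-11, 10, -8, 8, 3, 2, 1, -2, -9, -4, 5]
-11<-2: swap(0,0), lo=1 mid=1 ⇒ [-11, 10, -8, 8, 3, 2, 1, -2, -9, -4, 5]
10>-2: swap(1,9), hi=8 ⇒ [-11, -4, -8, 8, 3, 2, 1, -2, -9, 10, 5]
-4<-2: swap(1,1), lo=2 mid=2 ⇒ [-11, -4, -8, 8, 3, 2, 1, -2, -9, 10, 5]
-8<-2: swap(2,2), lo=3 mid=3 ⇒ [-11, -4, -8, 8, 3, 2, 1, -2, -9, 10, 5]
8>-2: swap(3,8), hi=7 ⇒ [-11, -4, -8, -9, 3, 2, 1, -2, 8, 10, 5]
-9<-2: swap(3,3), lo=4 mid=4 ⇒ [-11, -4, -8, -9, 3, 2, 1, -2, 8, 10, 5]
3>-2: swap(4,7), hi=6 ⇒ [-11, -4, -8, -9, -2, 2, 1, 3, 8, 10, 5]
-2=-2: mid=5
2>-2: swap(5,6), hi=5 ⇒ [-11, -4, -8, -9, -2, 1, 2, 3, 8, 10, 5]
1>-2: swap(5,5), hi=4 ⇒ [-11, -4, -8, -9, -2, 1, 2, 3, 8, 10, 5]
done. lo=4 hi=4; v=[-11, -4, -8, -9, -2, 1, 2, 3, 8, 10, 5]

(4, 4)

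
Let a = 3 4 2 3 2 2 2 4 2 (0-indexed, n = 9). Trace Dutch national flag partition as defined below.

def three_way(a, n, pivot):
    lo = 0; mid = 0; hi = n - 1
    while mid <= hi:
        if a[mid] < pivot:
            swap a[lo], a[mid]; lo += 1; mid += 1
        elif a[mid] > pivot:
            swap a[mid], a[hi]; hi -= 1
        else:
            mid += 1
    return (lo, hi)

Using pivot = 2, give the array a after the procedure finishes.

2 2 2 2 2 3 4 4 3

pivot = 2; lo=0, mid=0, hi=8
a[mid]=3>2: swap a[0],a[8]; hi=7 → 2 4 2 3 2 2 2 4 3
a[mid]=2=2: mid=1
a[mid]=4>2: swap a[1],a[7]; hi=6 → 2 4 2 3 2 2 2 4 3
a[mid]=4>2: swap a[1],a[6]; hi=5 → 2 2 2 3 2 2 4 4 3
a[mid]=2=2: mid=2
a[mid]=2=2: mid=3
a[mid]=3>2: swap a[3],a[5]; hi=4 → 2 2 2 2 2 3 4 4 3
a[mid]=2=2: mid=4
a[mid]=2=2: mid=5
end: lo=0, hi=4; a = 2 2 2 2 2 3 4 4 3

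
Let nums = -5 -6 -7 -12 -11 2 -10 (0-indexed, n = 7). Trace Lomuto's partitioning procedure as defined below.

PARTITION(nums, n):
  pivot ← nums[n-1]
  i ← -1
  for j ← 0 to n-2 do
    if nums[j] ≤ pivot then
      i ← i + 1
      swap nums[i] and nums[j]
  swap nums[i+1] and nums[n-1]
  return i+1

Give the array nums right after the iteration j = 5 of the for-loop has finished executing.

-12 -11 -7 -5 -6 2 -10

pivot = nums[6] = -10; i = -1
j=0: nums[0]=-5 > -10 → no swap
j=1: nums[1]=-6 > -10 → no swap
j=2: nums[2]=-7 > -10 → no swap
j=3: nums[3]=-12 ≤ -10 → i=0, swap nums[0],nums[3] → -12 -6 -7 -5 -11 2 -10
j=4: nums[4]=-11 ≤ -10 → i=1, swap nums[1],nums[4] → -12 -11 -7 -5 -6 2 -10
j=5: nums[5]=2 > -10 → no swap
(after j=5) nums = -12 -11 -7 -5 -6 2 -10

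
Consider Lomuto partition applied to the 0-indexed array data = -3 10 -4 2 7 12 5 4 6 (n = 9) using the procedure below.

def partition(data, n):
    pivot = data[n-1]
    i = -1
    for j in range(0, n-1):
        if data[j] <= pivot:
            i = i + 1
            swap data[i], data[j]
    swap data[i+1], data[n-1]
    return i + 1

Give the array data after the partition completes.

pivot=6, i=-1
j=0: -3≤6, i=0, swap(0,0) ⇒ -3 10 -4 2 7 12 5 4 6
j=1: 10>6, skip
j=2: -4≤6, i=1, swap(1,2) ⇒ -3 -4 10 2 7 12 5 4 6
j=3: 2≤6, i=2, swap(2,3) ⇒ -3 -4 2 10 7 12 5 4 6
j=4: 7>6, skip
j=5: 12>6, skip
j=6: 5≤6, i=3, swap(3,6) ⇒ -3 -4 2 5 7 12 10 4 6
j=7: 4≤6, i=4, swap(4,7) ⇒ -3 -4 2 5 4 12 10 7 6
swap(5,8) ⇒ -3 -4 2 5 4 6 10 7 12; return 5

-3 -4 2 5 4 6 10 7 12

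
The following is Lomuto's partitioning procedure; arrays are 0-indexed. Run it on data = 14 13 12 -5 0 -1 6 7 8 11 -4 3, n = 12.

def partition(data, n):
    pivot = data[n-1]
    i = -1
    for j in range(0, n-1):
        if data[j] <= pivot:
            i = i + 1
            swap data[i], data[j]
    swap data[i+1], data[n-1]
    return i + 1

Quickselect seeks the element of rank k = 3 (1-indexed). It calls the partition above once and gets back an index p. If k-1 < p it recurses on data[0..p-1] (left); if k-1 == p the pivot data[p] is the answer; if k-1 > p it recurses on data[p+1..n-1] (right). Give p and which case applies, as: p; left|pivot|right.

4; left

pivot=3, i=-1
j=0: 14>3, skip
j=1: 13>3, skip
j=2: 12>3, skip
j=3: -5≤3, i=0, swap(0,3) ⇒ -5 13 12 14 0 -1 6 7 8 11 -4 3
j=4: 0≤3, i=1, swap(1,4) ⇒ -5 0 12 14 13 -1 6 7 8 11 -4 3
j=5: -1≤3, i=2, swap(2,5) ⇒ -5 0 -1 14 13 12 6 7 8 11 -4 3
j=6: 6>3, skip
j=7: 7>3, skip
j=8: 8>3, skip
j=9: 11>3, skip
j=10: -4≤3, i=3, swap(3,10) ⇒ -5 0 -1 -4 13 12 6 7 8 11 14 3
swap(4,11) ⇒ -5 0 -1 -4 3 12 6 7 8 11 14 13; return 4
p = 4; k-1 = 2 < 4 ⇒ left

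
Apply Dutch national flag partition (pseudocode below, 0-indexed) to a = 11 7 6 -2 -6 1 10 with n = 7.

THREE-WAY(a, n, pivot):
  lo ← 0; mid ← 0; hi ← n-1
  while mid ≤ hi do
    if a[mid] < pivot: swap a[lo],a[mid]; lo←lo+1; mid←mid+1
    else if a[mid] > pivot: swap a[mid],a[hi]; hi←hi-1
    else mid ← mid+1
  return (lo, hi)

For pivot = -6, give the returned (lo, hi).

pivot = -6; lo=0, mid=0, hi=6
a[mid]=11>-6: swap a[0],a[6]; hi=5 → 10 7 6 -2 -6 1 11
a[mid]=10>-6: swap a[0],a[5]; hi=4 → 1 7 6 -2 -6 10 11
a[mid]=1>-6: swap a[0],a[4]; hi=3 → -6 7 6 -2 1 10 11
a[mid]=-6=-6: mid=1
a[mid]=7>-6: swap a[1],a[3]; hi=2 → -6 -2 6 7 1 10 11
a[mid]=-2>-6: swap a[1],a[2]; hi=1 → -6 6 -2 7 1 10 11
a[mid]=6>-6: swap a[1],a[1]; hi=0 → -6 6 -2 7 1 10 11
end: lo=0, hi=0; a = -6 6 -2 7 1 10 11

(0, 0)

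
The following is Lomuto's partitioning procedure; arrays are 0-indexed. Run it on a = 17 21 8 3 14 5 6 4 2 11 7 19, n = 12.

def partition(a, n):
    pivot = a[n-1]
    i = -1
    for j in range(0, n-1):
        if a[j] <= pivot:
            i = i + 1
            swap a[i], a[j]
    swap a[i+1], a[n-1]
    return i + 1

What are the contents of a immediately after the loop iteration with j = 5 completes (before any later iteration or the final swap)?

pivot = a[11] = 19; i = -1
j=0: a[0]=17 ≤ 19 → i=0, swap a[0],a[0] (no change) → 17 21 8 3 14 5 6 4 2 11 7 19
j=1: a[1]=21 > 19 → no swap
j=2: a[2]=8 ≤ 19 → i=1, swap a[1],a[2] → 17 8 21 3 14 5 6 4 2 11 7 19
j=3: a[3]=3 ≤ 19 → i=2, swap a[2],a[3] → 17 8 3 21 14 5 6 4 2 11 7 19
j=4: a[4]=14 ≤ 19 → i=3, swap a[3],a[4] → 17 8 3 14 21 5 6 4 2 11 7 19
j=5: a[5]=5 ≤ 19 → i=4, swap a[4],a[5] → 17 8 3 14 5 21 6 4 2 11 7 19
(after j=5) a = 17 8 3 14 5 21 6 4 2 11 7 19

17 8 3 14 5 21 6 4 2 11 7 19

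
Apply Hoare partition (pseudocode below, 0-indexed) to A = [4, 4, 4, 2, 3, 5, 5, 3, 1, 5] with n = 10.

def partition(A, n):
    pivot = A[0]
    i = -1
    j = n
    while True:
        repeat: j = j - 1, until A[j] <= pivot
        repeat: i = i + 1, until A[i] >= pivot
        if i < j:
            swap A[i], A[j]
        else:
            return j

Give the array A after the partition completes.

pivot=4
j stops at 8 (1), i stops at 0 (4); swap ⇒ [1, 4, 4, 2, 3, 5, 5, 3, 4, 5]
j stops at 7 (3), i stops at 1 (4); swap ⇒ [1, 3, 4, 2, 3, 5, 5, 4, 4, 5]
j stops at 4 (3), i stops at 2 (4); swap ⇒ [1, 3, 3, 2, 4, 5, 5, 4, 4, 5]
j stops at 3, i stops at 4; i≥j ⇒ return 3. A=[1, 3, 3, 2, 4, 5, 5, 4, 4, 5]

[1, 3, 3, 2, 4, 5, 5, 4, 4, 5]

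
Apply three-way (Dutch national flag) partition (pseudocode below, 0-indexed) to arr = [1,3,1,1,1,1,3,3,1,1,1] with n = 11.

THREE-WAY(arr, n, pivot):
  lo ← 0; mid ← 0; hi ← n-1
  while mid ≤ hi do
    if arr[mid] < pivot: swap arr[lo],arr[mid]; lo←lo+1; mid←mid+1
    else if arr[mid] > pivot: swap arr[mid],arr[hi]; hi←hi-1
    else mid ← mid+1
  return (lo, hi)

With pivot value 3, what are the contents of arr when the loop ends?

lo=0 mid=0 hi=10
1<3: swap(0,0), lo=1 mid=1 ⇒ [1,3,1,1,1,1,3,3,1,1,1]
3=3: mid=2
1<3: swap(1,2), lo=2 mid=3 ⇒ [1,1,3,1,1,1,3,3,1,1,1]
1<3: swap(2,3), lo=3 mid=4 ⇒ [1,1,1,3,1,1,3,3,1,1,1]
1<3: swap(3,4), lo=4 mid=5 ⇒ [1,1,1,1,3,1,3,3,1,1,1]
1<3: swap(4,5), lo=5 mid=6 ⇒ [1,1,1,1,1,3,3,3,1,1,1]
3=3: mid=7
3=3: mid=8
1<3: swap(5,8), lo=6 mid=9 ⇒ [1,1,1,1,1,1,3,3,3,1,1]
1<3: swap(6,9), lo=7 mid=10 ⇒ [1,1,1,1,1,1,1,3,3,3,1]
1<3: swap(7,10), lo=8 mid=11 ⇒ [1,1,1,1,1,1,1,1,3,3,3]
done. lo=8 hi=10; arr=[1,1,1,1,1,1,1,1,3,3,3]

[1,1,1,1,1,1,1,1,3,3,3]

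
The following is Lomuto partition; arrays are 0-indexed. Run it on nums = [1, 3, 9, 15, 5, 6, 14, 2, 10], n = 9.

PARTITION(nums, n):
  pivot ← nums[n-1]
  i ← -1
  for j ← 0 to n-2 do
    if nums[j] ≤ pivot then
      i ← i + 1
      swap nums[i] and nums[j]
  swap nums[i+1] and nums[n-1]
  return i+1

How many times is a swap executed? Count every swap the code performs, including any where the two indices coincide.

pivot=10, i=-1
j=0: 1≤10, i=0, swap(0,0) ⇒ [1, 3, 9, 15, 5, 6, 14, 2, 10]
j=1: 3≤10, i=1, swap(1,1) ⇒ [1, 3, 9, 15, 5, 6, 14, 2, 10]
j=2: 9≤10, i=2, swap(2,2) ⇒ [1, 3, 9, 15, 5, 6, 14, 2, 10]
j=3: 15>10, skip
j=4: 5≤10, i=3, swap(3,4) ⇒ [1, 3, 9, 5, 15, 6, 14, 2, 10]
j=5: 6≤10, i=4, swap(4,5) ⇒ [1, 3, 9, 5, 6, 15, 14, 2, 10]
j=6: 14>10, skip
j=7: 2≤10, i=5, swap(5,7) ⇒ [1, 3, 9, 5, 6, 2, 14, 15, 10]
swap(6,8) ⇒ [1, 3, 9, 5, 6, 2, 10, 15, 14]; return 6

7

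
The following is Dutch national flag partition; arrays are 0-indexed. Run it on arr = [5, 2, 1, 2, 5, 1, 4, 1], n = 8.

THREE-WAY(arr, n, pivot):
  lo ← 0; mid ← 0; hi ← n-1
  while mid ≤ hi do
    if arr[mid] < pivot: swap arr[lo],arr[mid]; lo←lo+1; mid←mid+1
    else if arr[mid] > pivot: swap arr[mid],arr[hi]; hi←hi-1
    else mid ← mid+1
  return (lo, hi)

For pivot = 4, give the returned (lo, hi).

pivot = 4; lo=0, mid=0, hi=7
arr[mid]=5>4: swap arr[0],arr[7]; hi=6 → [1, 2, 1, 2, 5, 1, 4, 5]
arr[mid]=1<4: swap arr[0],arr[0]; lo=1,mid=1 → [1, 2, 1, 2, 5, 1, 4, 5]
arr[mid]=2<4: swap arr[1],arr[1]; lo=2,mid=2 → [1, 2, 1, 2, 5, 1, 4, 5]
arr[mid]=1<4: swap arr[2],arr[2]; lo=3,mid=3 → [1, 2, 1, 2, 5, 1, 4, 5]
arr[mid]=2<4: swap arr[3],arr[3]; lo=4,mid=4 → [1, 2, 1, 2, 5, 1, 4, 5]
arr[mid]=5>4: swap arr[4],arr[6]; hi=5 → [1, 2, 1, 2, 4, 1, 5, 5]
arr[mid]=4=4: mid=5
arr[mid]=1<4: swap arr[4],arr[5]; lo=5,mid=6 → [1, 2, 1, 2, 1, 4, 5, 5]
end: lo=5, hi=5; arr = [1, 2, 1, 2, 1, 4, 5, 5]

(5, 5)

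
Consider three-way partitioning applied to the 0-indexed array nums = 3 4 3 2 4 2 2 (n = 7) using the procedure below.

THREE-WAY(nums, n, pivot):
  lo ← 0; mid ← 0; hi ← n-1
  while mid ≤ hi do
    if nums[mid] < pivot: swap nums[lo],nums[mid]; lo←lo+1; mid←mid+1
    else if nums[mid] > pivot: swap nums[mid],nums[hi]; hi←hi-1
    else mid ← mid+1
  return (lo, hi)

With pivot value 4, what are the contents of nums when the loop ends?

3 3 2 2 2 4 4

pivot = 4; lo=0, mid=0, hi=6
nums[mid]=3<4: swap nums[0],nums[0]; lo=1,mid=1 → 3 4 3 2 4 2 2
nums[mid]=4=4: mid=2
nums[mid]=3<4: swap nums[1],nums[2]; lo=2,mid=3 → 3 3 4 2 4 2 2
nums[mid]=2<4: swap nums[2],nums[3]; lo=3,mid=4 → 3 3 2 4 4 2 2
nums[mid]=4=4: mid=5
nums[mid]=2<4: swap nums[3],nums[5]; lo=4,mid=6 → 3 3 2 2 4 4 2
nums[mid]=2<4: swap nums[4],nums[6]; lo=5,mid=7 → 3 3 2 2 2 4 4
end: lo=5, hi=6; nums = 3 3 2 2 2 4 4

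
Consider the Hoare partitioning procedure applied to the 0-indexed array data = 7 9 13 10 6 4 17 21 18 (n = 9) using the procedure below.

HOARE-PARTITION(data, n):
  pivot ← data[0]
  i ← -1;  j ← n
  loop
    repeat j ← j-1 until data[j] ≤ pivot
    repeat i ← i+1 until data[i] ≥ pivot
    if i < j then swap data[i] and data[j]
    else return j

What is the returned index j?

1

pivot=7
j stops at 5 (4), i stops at 0 (7); swap ⇒ 4 9 13 10 6 7 17 21 18
j stops at 4 (6), i stops at 1 (9); swap ⇒ 4 6 13 10 9 7 17 21 18
j stops at 1, i stops at 2; i≥j ⇒ return 1. data=4 6 13 10 9 7 17 21 18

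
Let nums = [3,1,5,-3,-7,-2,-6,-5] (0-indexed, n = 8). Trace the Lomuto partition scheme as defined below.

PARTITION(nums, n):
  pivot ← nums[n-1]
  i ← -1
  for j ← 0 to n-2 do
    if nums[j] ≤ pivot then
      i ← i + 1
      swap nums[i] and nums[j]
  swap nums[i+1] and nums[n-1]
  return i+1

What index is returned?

pivot = nums[7] = -5; i = -1
j=0: nums[0]=3 > -5 → no swap
j=1: nums[1]=1 > -5 → no swap
j=2: nums[2]=5 > -5 → no swap
j=3: nums[3]=-3 > -5 → no swap
j=4: nums[4]=-7 ≤ -5 → i=0, swap nums[0],nums[4] → [-7,1,5,-3,3,-2,-6,-5]
j=5: nums[5]=-2 > -5 → no swap
j=6: nums[6]=-6 ≤ -5 → i=1, swap nums[1],nums[6] → [-7,-6,5,-3,3,-2,1,-5]
final swap nums[2],nums[7] → [-7,-6,-5,-3,3,-2,1,5]; return 2

2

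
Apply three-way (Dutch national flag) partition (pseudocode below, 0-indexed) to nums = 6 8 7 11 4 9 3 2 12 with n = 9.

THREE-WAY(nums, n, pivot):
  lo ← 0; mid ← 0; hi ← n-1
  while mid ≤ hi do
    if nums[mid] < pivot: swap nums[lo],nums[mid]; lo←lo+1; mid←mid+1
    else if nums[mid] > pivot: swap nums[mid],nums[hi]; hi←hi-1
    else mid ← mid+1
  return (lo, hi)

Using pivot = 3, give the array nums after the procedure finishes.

pivot = 3; lo=0, mid=0, hi=8
nums[mid]=6>3: swap nums[0],nums[8]; hi=7 → 12 8 7 11 4 9 3 2 6
nums[mid]=12>3: swap nums[0],nums[7]; hi=6 → 2 8 7 11 4 9 3 12 6
nums[mid]=2<3: swap nums[0],nums[0]; lo=1,mid=1 → 2 8 7 11 4 9 3 12 6
nums[mid]=8>3: swap nums[1],nums[6]; hi=5 → 2 3 7 11 4 9 8 12 6
nums[mid]=3=3: mid=2
nums[mid]=7>3: swap nums[2],nums[5]; hi=4 → 2 3 9 11 4 7 8 12 6
nums[mid]=9>3: swap nums[2],nums[4]; hi=3 → 2 3 4 11 9 7 8 12 6
nums[mid]=4>3: swap nums[2],nums[3]; hi=2 → 2 3 11 4 9 7 8 12 6
nums[mid]=11>3: swap nums[2],nums[2]; hi=1 → 2 3 11 4 9 7 8 12 6
end: lo=1, hi=1; nums = 2 3 11 4 9 7 8 12 6

2 3 11 4 9 7 8 12 6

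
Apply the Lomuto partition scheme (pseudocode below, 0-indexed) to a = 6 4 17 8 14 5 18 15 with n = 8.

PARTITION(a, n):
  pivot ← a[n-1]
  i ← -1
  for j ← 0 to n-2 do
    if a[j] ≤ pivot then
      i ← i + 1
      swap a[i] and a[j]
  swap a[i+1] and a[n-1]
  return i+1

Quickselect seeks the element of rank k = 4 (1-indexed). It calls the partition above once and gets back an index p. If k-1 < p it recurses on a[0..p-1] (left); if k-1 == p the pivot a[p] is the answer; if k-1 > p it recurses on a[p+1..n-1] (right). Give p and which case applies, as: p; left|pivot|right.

5; left

pivot = a[7] = 15; i = -1
j=0: a[0]=6 ≤ 15 → i=0, swap a[0],a[0] (no change) → 6 4 17 8 14 5 18 15
j=1: a[1]=4 ≤ 15 → i=1, swap a[1],a[1] (no change) → 6 4 17 8 14 5 18 15
j=2: a[2]=17 > 15 → no swap
j=3: a[3]=8 ≤ 15 → i=2, swap a[2],a[3] → 6 4 8 17 14 5 18 15
j=4: a[4]=14 ≤ 15 → i=3, swap a[3],a[4] → 6 4 8 14 17 5 18 15
j=5: a[5]=5 ≤ 15 → i=4, swap a[4],a[5] → 6 4 8 14 5 17 18 15
j=6: a[6]=18 > 15 → no swap
final swap a[5],a[7] → 6 4 8 14 5 15 18 17; return 5
p = 5; k-1 = 3 < 5 ⇒ left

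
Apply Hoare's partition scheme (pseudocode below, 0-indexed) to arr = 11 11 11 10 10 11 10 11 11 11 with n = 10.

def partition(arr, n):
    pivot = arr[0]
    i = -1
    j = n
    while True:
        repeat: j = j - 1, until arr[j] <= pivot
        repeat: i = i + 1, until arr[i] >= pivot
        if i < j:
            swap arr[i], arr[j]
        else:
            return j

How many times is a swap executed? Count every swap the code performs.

pivot=11
j stops at 9 (11), i stops at 0 (11); swap ⇒ 11 11 11 10 10 11 10 11 11 11
j stops at 8 (11), i stops at 1 (11); swap ⇒ 11 11 11 10 10 11 10 11 11 11
j stops at 7 (11), i stops at 2 (11); swap ⇒ 11 11 11 10 10 11 10 11 11 11
j stops at 6 (10), i stops at 5 (11); swap ⇒ 11 11 11 10 10 10 11 11 11 11
j stops at 5, i stops at 6; i≥j ⇒ return 5. arr=11 11 11 10 10 10 11 11 11 11

4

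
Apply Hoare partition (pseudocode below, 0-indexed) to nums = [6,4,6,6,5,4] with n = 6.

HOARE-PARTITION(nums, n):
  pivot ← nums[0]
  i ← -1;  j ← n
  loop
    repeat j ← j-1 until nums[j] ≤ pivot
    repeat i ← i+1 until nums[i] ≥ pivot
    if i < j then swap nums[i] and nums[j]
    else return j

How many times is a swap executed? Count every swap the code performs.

2

pivot=6
j stops at 5 (4), i stops at 0 (6); swap ⇒ [4,4,6,6,5,6]
j stops at 4 (5), i stops at 2 (6); swap ⇒ [4,4,5,6,6,6]
j stops at 3, i stops at 3; i≥j ⇒ return 3. nums=[4,4,5,6,6,6]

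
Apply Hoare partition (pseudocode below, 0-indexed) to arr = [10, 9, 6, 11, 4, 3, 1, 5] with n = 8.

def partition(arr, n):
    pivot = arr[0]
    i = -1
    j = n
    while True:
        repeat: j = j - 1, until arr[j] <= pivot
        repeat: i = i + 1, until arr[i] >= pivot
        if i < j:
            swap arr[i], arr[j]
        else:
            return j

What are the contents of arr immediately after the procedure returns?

pivot=10
j stops at 7 (5), i stops at 0 (10); swap ⇒ [5, 9, 6, 11, 4, 3, 1, 10]
j stops at 6 (1), i stops at 3 (11); swap ⇒ [5, 9, 6, 1, 4, 3, 11, 10]
j stops at 5, i stops at 6; i≥j ⇒ return 5. arr=[5, 9, 6, 1, 4, 3, 11, 10]

[5, 9, 6, 1, 4, 3, 11, 10]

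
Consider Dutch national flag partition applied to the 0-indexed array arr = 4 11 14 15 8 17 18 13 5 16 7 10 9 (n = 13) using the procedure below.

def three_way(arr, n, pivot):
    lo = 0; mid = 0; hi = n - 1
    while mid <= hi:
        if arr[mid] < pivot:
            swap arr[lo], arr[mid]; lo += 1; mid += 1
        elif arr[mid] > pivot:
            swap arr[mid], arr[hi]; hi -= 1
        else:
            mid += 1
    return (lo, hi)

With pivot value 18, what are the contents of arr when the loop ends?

lo=0 mid=0 hi=12
4<18: swap(0,0), lo=1 mid=1 ⇒ 4 11 14 15 8 17 18 13 5 16 7 10 9
11<18: swap(1,1), lo=2 mid=2 ⇒ 4 11 14 15 8 17 18 13 5 16 7 10 9
14<18: swap(2,2), lo=3 mid=3 ⇒ 4 11 14 15 8 17 18 13 5 16 7 10 9
15<18: swap(3,3), lo=4 mid=4 ⇒ 4 11 14 15 8 17 18 13 5 16 7 10 9
8<18: swap(4,4), lo=5 mid=5 ⇒ 4 11 14 15 8 17 18 13 5 16 7 10 9
17<18: swap(5,5), lo=6 mid=6 ⇒ 4 11 14 15 8 17 18 13 5 16 7 10 9
18=18: mid=7
13<18: swap(6,7), lo=7 mid=8 ⇒ 4 11 14 15 8 17 13 18 5 16 7 10 9
5<18: swap(7,8), lo=8 mid=9 ⇒ 4 11 14 15 8 17 13 5 18 16 7 10 9
16<18: swap(8,9), lo=9 mid=10 ⇒ 4 11 14 15 8 17 13 5 16 18 7 10 9
7<18: swap(9,10), lo=10 mid=11 ⇒ 4 11 14 15 8 17 13 5 16 7 18 10 9
10<18: swap(10,11), lo=11 mid=12 ⇒ 4 11 14 15 8 17 13 5 16 7 10 18 9
9<18: swap(11,12), lo=12 mid=13 ⇒ 4 11 14 15 8 17 13 5 16 7 10 9 18
done. lo=12 hi=12; arr=4 11 14 15 8 17 13 5 16 7 10 9 18

4 11 14 15 8 17 13 5 16 7 10 9 18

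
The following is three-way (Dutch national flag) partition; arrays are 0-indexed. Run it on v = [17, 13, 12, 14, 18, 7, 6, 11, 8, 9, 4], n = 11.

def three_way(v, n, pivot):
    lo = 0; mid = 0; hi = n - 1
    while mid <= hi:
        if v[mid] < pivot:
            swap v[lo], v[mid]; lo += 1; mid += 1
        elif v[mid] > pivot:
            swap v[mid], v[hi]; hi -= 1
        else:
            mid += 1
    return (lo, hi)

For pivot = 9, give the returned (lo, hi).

pivot = 9; lo=0, mid=0, hi=10
v[mid]=17>9: swap v[0],v[10]; hi=9 → [4, 13, 12, 14, 18, 7, 6, 11, 8, 9, 17]
v[mid]=4<9: swap v[0],v[0]; lo=1,mid=1 → [4, 13, 12, 14, 18, 7, 6, 11, 8, 9, 17]
v[mid]=13>9: swap v[1],v[9]; hi=8 → [4, 9, 12, 14, 18, 7, 6, 11, 8, 13, 17]
v[mid]=9=9: mid=2
v[mid]=12>9: swap v[2],v[8]; hi=7 → [4, 9, 8, 14, 18, 7, 6, 11, 12, 13, 17]
v[mid]=8<9: swap v[1],v[2]; lo=2,mid=3 → [4, 8, 9, 14, 18, 7, 6, 11, 12, 13, 17]
v[mid]=14>9: swap v[3],v[7]; hi=6 → [4, 8, 9, 11, 18, 7, 6, 14, 12, 13, 17]
v[mid]=11>9: swap v[3],v[6]; hi=5 → [4, 8, 9, 6, 18, 7, 11, 14, 12, 13, 17]
v[mid]=6<9: swap v[2],v[3]; lo=3,mid=4 → [4, 8, 6, 9, 18, 7, 11, 14, 12, 13, 17]
v[mid]=18>9: swap v[4],v[5]; hi=4 → [4, 8, 6, 9, 7, 18, 11, 14, 12, 13, 17]
v[mid]=7<9: swap v[3],v[4]; lo=4,mid=5 → [4, 8, 6, 7, 9, 18, 11, 14, 12, 13, 17]
end: lo=4, hi=4; v = [4, 8, 6, 7, 9, 18, 11, 14, 12, 13, 17]

(4, 4)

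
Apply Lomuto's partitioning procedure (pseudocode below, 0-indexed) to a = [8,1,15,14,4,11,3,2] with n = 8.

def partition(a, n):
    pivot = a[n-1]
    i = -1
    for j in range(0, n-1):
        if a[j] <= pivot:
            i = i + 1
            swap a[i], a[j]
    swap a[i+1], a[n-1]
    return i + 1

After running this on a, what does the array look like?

[1,2,15,14,4,11,3,8]

pivot = a[7] = 2; i = -1
j=0: a[0]=8 > 2 → no swap
j=1: a[1]=1 ≤ 2 → i=0, swap a[0],a[1] → [1,8,15,14,4,11,3,2]
j=2: a[2]=15 > 2 → no swap
j=3: a[3]=14 > 2 → no swap
j=4: a[4]=4 > 2 → no swap
j=5: a[5]=11 > 2 → no swap
j=6: a[6]=3 > 2 → no swap
final swap a[1],a[7] → [1,2,15,14,4,11,3,8]; return 1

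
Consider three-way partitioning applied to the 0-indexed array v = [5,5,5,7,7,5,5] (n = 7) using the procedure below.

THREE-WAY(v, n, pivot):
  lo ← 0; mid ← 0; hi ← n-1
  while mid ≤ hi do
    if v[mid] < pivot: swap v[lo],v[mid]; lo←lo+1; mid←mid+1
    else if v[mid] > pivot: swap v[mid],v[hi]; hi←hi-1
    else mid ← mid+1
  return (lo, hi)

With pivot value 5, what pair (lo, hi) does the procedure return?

(0, 4)

pivot = 5; lo=0, mid=0, hi=6
v[mid]=5=5: mid=1
v[mid]=5=5: mid=2
v[mid]=5=5: mid=3
v[mid]=7>5: swap v[3],v[6]; hi=5 → [5,5,5,5,7,5,7]
v[mid]=5=5: mid=4
v[mid]=7>5: swap v[4],v[5]; hi=4 → [5,5,5,5,5,7,7]
v[mid]=5=5: mid=5
end: lo=0, hi=4; v = [5,5,5,5,5,7,7]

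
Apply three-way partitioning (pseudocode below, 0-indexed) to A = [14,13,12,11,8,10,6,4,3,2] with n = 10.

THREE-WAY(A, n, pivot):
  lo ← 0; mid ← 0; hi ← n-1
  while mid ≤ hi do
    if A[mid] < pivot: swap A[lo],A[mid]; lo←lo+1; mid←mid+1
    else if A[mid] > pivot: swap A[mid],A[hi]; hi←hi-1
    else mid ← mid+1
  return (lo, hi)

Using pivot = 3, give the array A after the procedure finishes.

pivot = 3; lo=0, mid=0, hi=9
A[mid]=14>3: swap A[0],A[9]; hi=8 → [2,13,12,11,8,10,6,4,3,14]
A[mid]=2<3: swap A[0],A[0]; lo=1,mid=1 → [2,13,12,11,8,10,6,4,3,14]
A[mid]=13>3: swap A[1],A[8]; hi=7 → [2,3,12,11,8,10,6,4,13,14]
A[mid]=3=3: mid=2
A[mid]=12>3: swap A[2],A[7]; hi=6 → [2,3,4,11,8,10,6,12,13,14]
A[mid]=4>3: swap A[2],A[6]; hi=5 → [2,3,6,11,8,10,4,12,13,14]
A[mid]=6>3: swap A[2],A[5]; hi=4 → [2,3,10,11,8,6,4,12,13,14]
A[mid]=10>3: swap A[2],A[4]; hi=3 → [2,3,8,11,10,6,4,12,13,14]
A[mid]=8>3: swap A[2],A[3]; hi=2 → [2,3,11,8,10,6,4,12,13,14]
A[mid]=11>3: swap A[2],A[2]; hi=1 → [2,3,11,8,10,6,4,12,13,14]
end: lo=1, hi=1; A = [2,3,11,8,10,6,4,12,13,14]

[2,3,11,8,10,6,4,12,13,14]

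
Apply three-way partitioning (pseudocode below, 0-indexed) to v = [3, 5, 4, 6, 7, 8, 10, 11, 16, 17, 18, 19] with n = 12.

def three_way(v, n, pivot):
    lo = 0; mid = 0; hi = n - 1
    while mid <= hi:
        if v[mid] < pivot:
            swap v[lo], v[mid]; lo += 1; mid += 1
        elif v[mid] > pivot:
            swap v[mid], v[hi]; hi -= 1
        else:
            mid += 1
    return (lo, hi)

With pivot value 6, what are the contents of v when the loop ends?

[3, 5, 4, 6, 8, 10, 11, 16, 17, 18, 19, 7]

pivot = 6; lo=0, mid=0, hi=11
v[mid]=3<6: swap v[0],v[0]; lo=1,mid=1 → [3, 5, 4, 6, 7, 8, 10, 11, 16, 17, 18, 19]
v[mid]=5<6: swap v[1],v[1]; lo=2,mid=2 → [3, 5, 4, 6, 7, 8, 10, 11, 16, 17, 18, 19]
v[mid]=4<6: swap v[2],v[2]; lo=3,mid=3 → [3, 5, 4, 6, 7, 8, 10, 11, 16, 17, 18, 19]
v[mid]=6=6: mid=4
v[mid]=7>6: swap v[4],v[11]; hi=10 → [3, 5, 4, 6, 19, 8, 10, 11, 16, 17, 18, 7]
v[mid]=19>6: swap v[4],v[10]; hi=9 → [3, 5, 4, 6, 18, 8, 10, 11, 16, 17, 19, 7]
v[mid]=18>6: swap v[4],v[9]; hi=8 → [3, 5, 4, 6, 17, 8, 10, 11, 16, 18, 19, 7]
v[mid]=17>6: swap v[4],v[8]; hi=7 → [3, 5, 4, 6, 16, 8, 10, 11, 17, 18, 19, 7]
v[mid]=16>6: swap v[4],v[7]; hi=6 → [3, 5, 4, 6, 11, 8, 10, 16, 17, 18, 19, 7]
v[mid]=11>6: swap v[4],v[6]; hi=5 → [3, 5, 4, 6, 10, 8, 11, 16, 17, 18, 19, 7]
v[mid]=10>6: swap v[4],v[5]; hi=4 → [3, 5, 4, 6, 8, 10, 11, 16, 17, 18, 19, 7]
v[mid]=8>6: swap v[4],v[4]; hi=3 → [3, 5, 4, 6, 8, 10, 11, 16, 17, 18, 19, 7]
end: lo=3, hi=3; v = [3, 5, 4, 6, 8, 10, 11, 16, 17, 18, 19, 7]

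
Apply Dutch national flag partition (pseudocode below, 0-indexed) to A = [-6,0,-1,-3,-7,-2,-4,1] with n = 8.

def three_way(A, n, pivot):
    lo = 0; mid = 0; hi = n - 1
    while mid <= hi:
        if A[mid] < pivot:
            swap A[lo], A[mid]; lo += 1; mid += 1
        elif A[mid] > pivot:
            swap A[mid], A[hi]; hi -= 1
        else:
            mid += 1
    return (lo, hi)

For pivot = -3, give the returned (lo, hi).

pivot = -3; lo=0, mid=0, hi=7
A[mid]=-6<-3: swap A[0],A[0]; lo=1,mid=1 → [-6,0,-1,-3,-7,-2,-4,1]
A[mid]=0>-3: swap A[1],A[7]; hi=6 → [-6,1,-1,-3,-7,-2,-4,0]
A[mid]=1>-3: swap A[1],A[6]; hi=5 → [-6,-4,-1,-3,-7,-2,1,0]
A[mid]=-4<-3: swap A[1],A[1]; lo=2,mid=2 → [-6,-4,-1,-3,-7,-2,1,0]
A[mid]=-1>-3: swap A[2],A[5]; hi=4 → [-6,-4,-2,-3,-7,-1,1,0]
A[mid]=-2>-3: swap A[2],A[4]; hi=3 → [-6,-4,-7,-3,-2,-1,1,0]
A[mid]=-7<-3: swap A[2],A[2]; lo=3,mid=3 → [-6,-4,-7,-3,-2,-1,1,0]
A[mid]=-3=-3: mid=4
end: lo=3, hi=3; A = [-6,-4,-7,-3,-2,-1,1,0]

(3, 3)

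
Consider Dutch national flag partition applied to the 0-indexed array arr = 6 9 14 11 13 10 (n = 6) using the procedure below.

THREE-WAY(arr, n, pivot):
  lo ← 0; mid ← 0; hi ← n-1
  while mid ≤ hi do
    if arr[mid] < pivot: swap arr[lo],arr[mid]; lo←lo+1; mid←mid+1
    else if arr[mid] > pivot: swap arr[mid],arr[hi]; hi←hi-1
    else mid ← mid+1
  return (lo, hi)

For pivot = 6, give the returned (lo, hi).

(0, 0)

lo=0 mid=0 hi=5
6=6: mid=1
9>6: swap(1,5), hi=4 ⇒ 6 10 14 11 13 9
10>6: swap(1,4), hi=3 ⇒ 6 13 14 11 10 9
13>6: swap(1,3), hi=2 ⇒ 6 11 14 13 10 9
11>6: swap(1,2), hi=1 ⇒ 6 14 11 13 10 9
14>6: swap(1,1), hi=0 ⇒ 6 14 11 13 10 9
done. lo=0 hi=0; arr=6 14 11 13 10 9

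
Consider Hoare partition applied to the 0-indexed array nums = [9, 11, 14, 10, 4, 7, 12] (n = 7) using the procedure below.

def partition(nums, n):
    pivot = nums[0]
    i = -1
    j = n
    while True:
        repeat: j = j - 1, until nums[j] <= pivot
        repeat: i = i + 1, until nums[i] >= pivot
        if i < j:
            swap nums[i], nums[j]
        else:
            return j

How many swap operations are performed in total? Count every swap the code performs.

2

pivot=9
j stops at 5 (7), i stops at 0 (9); swap ⇒ [7, 11, 14, 10, 4, 9, 12]
j stops at 4 (4), i stops at 1 (11); swap ⇒ [7, 4, 14, 10, 11, 9, 12]
j stops at 1, i stops at 2; i≥j ⇒ return 1. nums=[7, 4, 14, 10, 11, 9, 12]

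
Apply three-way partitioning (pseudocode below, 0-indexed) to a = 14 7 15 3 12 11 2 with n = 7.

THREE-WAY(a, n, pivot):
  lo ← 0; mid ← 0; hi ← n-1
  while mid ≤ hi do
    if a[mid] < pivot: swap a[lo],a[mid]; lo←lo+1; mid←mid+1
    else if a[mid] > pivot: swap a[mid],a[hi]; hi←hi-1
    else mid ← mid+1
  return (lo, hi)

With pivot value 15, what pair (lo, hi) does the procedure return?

(6, 6)

pivot = 15; lo=0, mid=0, hi=6
a[mid]=14<15: swap a[0],a[0]; lo=1,mid=1 → 14 7 15 3 12 11 2
a[mid]=7<15: swap a[1],a[1]; lo=2,mid=2 → 14 7 15 3 12 11 2
a[mid]=15=15: mid=3
a[mid]=3<15: swap a[2],a[3]; lo=3,mid=4 → 14 7 3 15 12 11 2
a[mid]=12<15: swap a[3],a[4]; lo=4,mid=5 → 14 7 3 12 15 11 2
a[mid]=11<15: swap a[4],a[5]; lo=5,mid=6 → 14 7 3 12 11 15 2
a[mid]=2<15: swap a[5],a[6]; lo=6,mid=7 → 14 7 3 12 11 2 15
end: lo=6, hi=6; a = 14 7 3 12 11 2 15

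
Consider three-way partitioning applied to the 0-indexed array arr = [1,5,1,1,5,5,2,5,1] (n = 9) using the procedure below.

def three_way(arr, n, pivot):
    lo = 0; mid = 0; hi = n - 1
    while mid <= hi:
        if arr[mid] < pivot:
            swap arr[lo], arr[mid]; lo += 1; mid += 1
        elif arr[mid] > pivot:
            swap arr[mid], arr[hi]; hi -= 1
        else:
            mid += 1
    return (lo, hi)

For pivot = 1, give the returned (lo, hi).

(0, 3)

pivot = 1; lo=0, mid=0, hi=8
arr[mid]=1=1: mid=1
arr[mid]=5>1: swap arr[1],arr[8]; hi=7 → [1,1,1,1,5,5,2,5,5]
arr[mid]=1=1: mid=2
arr[mid]=1=1: mid=3
arr[mid]=1=1: mid=4
arr[mid]=5>1: swap arr[4],arr[7]; hi=6 → [1,1,1,1,5,5,2,5,5]
arr[mid]=5>1: swap arr[4],arr[6]; hi=5 → [1,1,1,1,2,5,5,5,5]
arr[mid]=2>1: swap arr[4],arr[5]; hi=4 → [1,1,1,1,5,2,5,5,5]
arr[mid]=5>1: swap arr[4],arr[4]; hi=3 → [1,1,1,1,5,2,5,5,5]
end: lo=0, hi=3; arr = [1,1,1,1,5,2,5,5,5]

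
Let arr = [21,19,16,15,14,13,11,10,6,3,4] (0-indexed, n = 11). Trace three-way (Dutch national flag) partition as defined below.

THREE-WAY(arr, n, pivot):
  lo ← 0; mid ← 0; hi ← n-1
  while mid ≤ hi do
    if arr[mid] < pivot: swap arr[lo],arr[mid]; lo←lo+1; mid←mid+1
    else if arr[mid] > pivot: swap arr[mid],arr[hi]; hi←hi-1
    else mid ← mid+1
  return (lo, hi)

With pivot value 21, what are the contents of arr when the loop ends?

pivot = 21; lo=0, mid=0, hi=10
arr[mid]=21=21: mid=1
arr[mid]=19<21: swap arr[0],arr[1]; lo=1,mid=2 → [19,21,16,15,14,13,11,10,6,3,4]
arr[mid]=16<21: swap arr[1],arr[2]; lo=2,mid=3 → [19,16,21,15,14,13,11,10,6,3,4]
arr[mid]=15<21: swap arr[2],arr[3]; lo=3,mid=4 → [19,16,15,21,14,13,11,10,6,3,4]
arr[mid]=14<21: swap arr[3],arr[4]; lo=4,mid=5 → [19,16,15,14,21,13,11,10,6,3,4]
arr[mid]=13<21: swap arr[4],arr[5]; lo=5,mid=6 → [19,16,15,14,13,21,11,10,6,3,4]
arr[mid]=11<21: swap arr[5],arr[6]; lo=6,mid=7 → [19,16,15,14,13,11,21,10,6,3,4]
arr[mid]=10<21: swap arr[6],arr[7]; lo=7,mid=8 → [19,16,15,14,13,11,10,21,6,3,4]
arr[mid]=6<21: swap arr[7],arr[8]; lo=8,mid=9 → [19,16,15,14,13,11,10,6,21,3,4]
arr[mid]=3<21: swap arr[8],arr[9]; lo=9,mid=10 → [19,16,15,14,13,11,10,6,3,21,4]
arr[mid]=4<21: swap arr[9],arr[10]; lo=10,mid=11 → [19,16,15,14,13,11,10,6,3,4,21]
end: lo=10, hi=10; arr = [19,16,15,14,13,11,10,6,3,4,21]

[19,16,15,14,13,11,10,6,3,4,21]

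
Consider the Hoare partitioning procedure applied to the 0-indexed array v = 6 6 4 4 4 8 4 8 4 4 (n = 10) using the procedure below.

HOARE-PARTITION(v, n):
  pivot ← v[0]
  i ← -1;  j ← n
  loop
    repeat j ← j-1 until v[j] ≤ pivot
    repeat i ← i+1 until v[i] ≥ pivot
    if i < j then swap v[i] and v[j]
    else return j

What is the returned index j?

5

pivot=6
j stops at 9 (4), i stops at 0 (6); swap ⇒ 4 6 4 4 4 8 4 8 4 6
j stops at 8 (4), i stops at 1 (6); swap ⇒ 4 4 4 4 4 8 4 8 6 6
j stops at 6 (4), i stops at 5 (8); swap ⇒ 4 4 4 4 4 4 8 8 6 6
j stops at 5, i stops at 6; i≥j ⇒ return 5. v=4 4 4 4 4 4 8 8 6 6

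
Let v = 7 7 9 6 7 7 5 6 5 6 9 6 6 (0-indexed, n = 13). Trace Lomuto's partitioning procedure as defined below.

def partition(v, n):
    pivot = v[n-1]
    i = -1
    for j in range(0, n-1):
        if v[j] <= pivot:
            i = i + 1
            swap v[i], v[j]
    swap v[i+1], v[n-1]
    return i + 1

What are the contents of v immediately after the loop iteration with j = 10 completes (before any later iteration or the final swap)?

pivot = v[12] = 6; i = -1
j=0: v[0]=7 > 6 → no swap
j=1: v[1]=7 > 6 → no swap
j=2: v[2]=9 > 6 → no swap
j=3: v[3]=6 ≤ 6 → i=0, swap v[0],v[3] → 6 7 9 7 7 7 5 6 5 6 9 6 6
j=4: v[4]=7 > 6 → no swap
j=5: v[5]=7 > 6 → no swap
j=6: v[6]=5 ≤ 6 → i=1, swap v[1],v[6] → 6 5 9 7 7 7 7 6 5 6 9 6 6
j=7: v[7]=6 ≤ 6 → i=2, swap v[2],v[7] → 6 5 6 7 7 7 7 9 5 6 9 6 6
j=8: v[8]=5 ≤ 6 → i=3, swap v[3],v[8] → 6 5 6 5 7 7 7 9 7 6 9 6 6
j=9: v[9]=6 ≤ 6 → i=4, swap v[4],v[9] → 6 5 6 5 6 7 7 9 7 7 9 6 6
j=10: v[10]=9 > 6 → no swap
(after j=10) v = 6 5 6 5 6 7 7 9 7 7 9 6 6

6 5 6 5 6 7 7 9 7 7 9 6 6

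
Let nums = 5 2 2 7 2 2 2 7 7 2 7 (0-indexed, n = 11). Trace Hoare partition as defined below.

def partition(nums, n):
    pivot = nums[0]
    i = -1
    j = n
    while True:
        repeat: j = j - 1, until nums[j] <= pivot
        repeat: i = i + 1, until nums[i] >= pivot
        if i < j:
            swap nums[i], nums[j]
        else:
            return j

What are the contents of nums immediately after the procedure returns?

2 2 2 2 2 2 7 7 7 5 7

pivot = nums[0] = 5; i = -1, j = 11
j→9 (nums[9]=2≤5), i→0 (nums[0]=5≥5); i<j, swap → 2 2 2 7 2 2 2 7 7 5 7
j→6 (nums[6]=2≤5), i→3 (nums[3]=7≥5); i<j, swap → 2 2 2 2 2 2 7 7 7 5 7
j→5, i→6; i≥j, return j=5. nums = 2 2 2 2 2 2 7 7 7 5 7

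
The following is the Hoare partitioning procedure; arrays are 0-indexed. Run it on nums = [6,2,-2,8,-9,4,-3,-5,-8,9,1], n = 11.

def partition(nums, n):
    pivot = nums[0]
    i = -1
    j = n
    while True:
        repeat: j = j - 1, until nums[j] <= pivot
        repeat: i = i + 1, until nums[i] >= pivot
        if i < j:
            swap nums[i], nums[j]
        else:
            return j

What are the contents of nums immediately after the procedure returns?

pivot=6
j stops at 10 (1), i stops at 0 (6); swap ⇒ [1,2,-2,8,-9,4,-3,-5,-8,9,6]
j stops at 8 (-8), i stops at 3 (8); swap ⇒ [1,2,-2,-8,-9,4,-3,-5,8,9,6]
j stops at 7, i stops at 8; i≥j ⇒ return 7. nums=[1,2,-2,-8,-9,4,-3,-5,8,9,6]

[1,2,-2,-8,-9,4,-3,-5,8,9,6]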